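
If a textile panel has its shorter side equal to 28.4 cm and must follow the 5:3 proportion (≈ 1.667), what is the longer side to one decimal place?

5:3 ≈ 1.66667.
Longer side = 28.4 × 1.66667 ≈ 47.333 → 47.3 cm.

47.3 cm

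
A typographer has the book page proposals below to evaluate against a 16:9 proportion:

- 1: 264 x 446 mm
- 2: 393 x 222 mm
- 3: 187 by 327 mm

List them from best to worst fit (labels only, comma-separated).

1: 446/264 ≈ 1.689 → |1.689 − 1.778| = 0.089
2: 393/222 ≈ 1.770 → |1.770 − 1.778| = 0.008
3: 327/187 ≈ 1.749 → |1.749 − 1.778| = 0.029

2, 3, 1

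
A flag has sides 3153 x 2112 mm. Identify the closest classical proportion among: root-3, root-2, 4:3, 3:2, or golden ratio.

3:2

3153/2112 ≈ 1.493. Nearest candidates are 3:2 (1.500, off by 0.007) and root-2 (1.414, off by 0.079).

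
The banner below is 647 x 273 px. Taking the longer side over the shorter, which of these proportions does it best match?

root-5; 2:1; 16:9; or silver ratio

Ratio = 647 / 273 ≈ 2.370.
Distances: root-5 2.236 (Δ 0.134); 2:1 2.000 (Δ 0.370); 16:9 1.778 (Δ 0.592); silver ratio 2.414 (Δ 0.044).

silver ratio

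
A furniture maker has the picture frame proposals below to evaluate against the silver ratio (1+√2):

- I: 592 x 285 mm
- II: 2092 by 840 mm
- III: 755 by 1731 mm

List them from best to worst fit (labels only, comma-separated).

II, III, I

I: 592/285 ≈ 2.077 → |2.077 − 2.414| = 0.337
II: 2092/840 ≈ 2.490 → |2.490 − 2.414| = 0.076
III: 1731/755 ≈ 2.293 → |2.293 − 2.414| = 0.121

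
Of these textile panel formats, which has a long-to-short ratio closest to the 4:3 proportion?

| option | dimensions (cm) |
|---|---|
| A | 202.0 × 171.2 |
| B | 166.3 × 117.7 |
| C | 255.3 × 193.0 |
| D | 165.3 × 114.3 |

Ratios (long/short): A ≈ 1.180; B ≈ 1.413; C ≈ 1.323; D ≈ 1.446.
4:3 ≈ 1.333; option C is nearest (Δ 0.010).

C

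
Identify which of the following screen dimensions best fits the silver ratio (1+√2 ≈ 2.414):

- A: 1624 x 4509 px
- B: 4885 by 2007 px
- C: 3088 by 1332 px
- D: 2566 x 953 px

B

Ratios (long/short): A ≈ 2.776; B ≈ 2.434; C ≈ 2.318; D ≈ 2.693.
silver ratio ≈ 2.414; option B is nearest (Δ 0.020).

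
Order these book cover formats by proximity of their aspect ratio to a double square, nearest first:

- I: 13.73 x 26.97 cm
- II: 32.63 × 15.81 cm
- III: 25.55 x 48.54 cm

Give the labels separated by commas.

I, II, III

I: 26.97/13.73 ≈ 1.964 → |1.964 − 2.000| = 0.036
II: 32.63/15.81 ≈ 2.064 → |2.064 − 2.000| = 0.064
III: 48.54/25.55 ≈ 1.900 → |1.900 − 2.000| = 0.100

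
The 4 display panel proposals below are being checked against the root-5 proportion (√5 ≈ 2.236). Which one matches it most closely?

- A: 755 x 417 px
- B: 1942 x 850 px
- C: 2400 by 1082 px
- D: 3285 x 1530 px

Target root-5 ≈ 2.236.
A: 1.811 (Δ0.425)  B: 2.285 (Δ0.049)  C: 2.218 (Δ0.018)  D: 2.147 (Δ0.089)

C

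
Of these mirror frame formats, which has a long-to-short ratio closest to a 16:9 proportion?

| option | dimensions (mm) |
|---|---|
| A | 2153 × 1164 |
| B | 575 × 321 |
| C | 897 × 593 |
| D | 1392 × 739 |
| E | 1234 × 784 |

Target 16:9 ≈ 1.778.
A: 1.850 (Δ0.072)  B: 1.791 (Δ0.013)  C: 1.513 (Δ0.265)  D: 1.884 (Δ0.106)  E: 1.574 (Δ0.204)

B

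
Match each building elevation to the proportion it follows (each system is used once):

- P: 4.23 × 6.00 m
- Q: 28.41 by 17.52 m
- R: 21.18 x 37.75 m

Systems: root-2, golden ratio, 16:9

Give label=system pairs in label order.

Ratios: P ≈ 1.418; Q ≈ 1.622; R ≈ 1.782.
Targets: root-2 ≈ 1.414; golden ratio ≈ 1.618; 16:9 ≈ 1.778.

P=root-2, Q=golden ratio, R=16:9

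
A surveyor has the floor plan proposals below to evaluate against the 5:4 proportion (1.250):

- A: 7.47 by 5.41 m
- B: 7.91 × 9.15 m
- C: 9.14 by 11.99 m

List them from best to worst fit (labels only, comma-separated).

C, B, A

Ratios: A = 7.47 / 5.41 ≈ 1.381; B = 9.15 / 7.91 ≈ 1.157; C = 11.99 / 9.14 ≈ 1.312.
|Δ from 1.250|: A 0.131; B 0.093; C 0.062.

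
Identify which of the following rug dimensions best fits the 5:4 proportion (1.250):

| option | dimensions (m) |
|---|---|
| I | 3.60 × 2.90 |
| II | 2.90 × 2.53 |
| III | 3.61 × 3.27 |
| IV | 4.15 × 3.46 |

I

Ratios (long/short): I ≈ 1.241; II ≈ 1.146; III ≈ 1.104; IV ≈ 1.199.
5:4 ≈ 1.250; option I is nearest (Δ 0.009).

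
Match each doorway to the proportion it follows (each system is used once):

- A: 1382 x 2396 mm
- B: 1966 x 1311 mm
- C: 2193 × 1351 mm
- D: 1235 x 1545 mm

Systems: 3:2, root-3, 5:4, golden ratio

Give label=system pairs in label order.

A = 2396/1382 ≈ 1.734 → root-3 (1.732)
B = 1966/1311 ≈ 1.500 → 3:2 (1.500)
C = 2193/1351 ≈ 1.623 → golden ratio (1.618)
D = 1545/1235 ≈ 1.251 → 5:4 (1.250)

A=root-3, B=3:2, C=golden ratio, D=5:4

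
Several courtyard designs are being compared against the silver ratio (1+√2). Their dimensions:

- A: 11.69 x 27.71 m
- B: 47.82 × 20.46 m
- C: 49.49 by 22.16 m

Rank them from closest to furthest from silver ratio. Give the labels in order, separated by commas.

A: 27.71/11.69 ≈ 2.370 → |2.370 − 2.414| = 0.044
B: 47.82/20.46 ≈ 2.337 → |2.337 − 2.414| = 0.077
C: 49.49/22.16 ≈ 2.233 → |2.233 − 2.414| = 0.181

A, B, C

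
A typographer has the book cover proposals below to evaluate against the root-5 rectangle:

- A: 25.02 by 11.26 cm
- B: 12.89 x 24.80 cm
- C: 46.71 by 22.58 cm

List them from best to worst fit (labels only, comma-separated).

A: 25.02/11.26 ≈ 2.222 → |2.222 − 2.236| = 0.014
B: 24.80/12.89 ≈ 1.924 → |1.924 − 2.236| = 0.312
C: 46.71/22.58 ≈ 2.069 → |2.069 − 2.236| = 0.167

A, C, B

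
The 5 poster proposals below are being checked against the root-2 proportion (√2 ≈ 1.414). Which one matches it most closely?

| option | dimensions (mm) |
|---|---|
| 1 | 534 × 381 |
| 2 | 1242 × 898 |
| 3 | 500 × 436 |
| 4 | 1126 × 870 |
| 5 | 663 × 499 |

Ratios (long/short): 1 ≈ 1.402; 2 ≈ 1.383; 3 ≈ 1.147; 4 ≈ 1.294; 5 ≈ 1.329.
root-2 ≈ 1.414; option 1 is nearest (Δ 0.012).

1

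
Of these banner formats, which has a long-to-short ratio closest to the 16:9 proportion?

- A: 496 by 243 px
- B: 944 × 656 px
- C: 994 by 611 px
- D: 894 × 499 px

D

Target 16:9 ≈ 1.778.
A: 2.041 (Δ0.263)  B: 1.439 (Δ0.339)  C: 1.627 (Δ0.151)  D: 1.792 (Δ0.014)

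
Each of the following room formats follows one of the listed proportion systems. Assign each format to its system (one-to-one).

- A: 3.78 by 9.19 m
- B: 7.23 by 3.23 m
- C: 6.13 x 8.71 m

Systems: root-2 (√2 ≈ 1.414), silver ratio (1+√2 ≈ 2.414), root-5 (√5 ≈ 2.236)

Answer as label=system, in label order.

A=silver ratio, B=root-5, C=root-2

A = 9.19/3.78 ≈ 2.431 → silver ratio (2.414)
B = 7.23/3.23 ≈ 2.238 → root-5 (2.236)
C = 8.71/6.13 ≈ 1.421 → root-2 (1.414)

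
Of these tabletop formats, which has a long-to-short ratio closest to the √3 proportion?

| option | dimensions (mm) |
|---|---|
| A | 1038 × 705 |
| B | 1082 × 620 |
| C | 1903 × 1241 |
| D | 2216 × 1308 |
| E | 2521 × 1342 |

Target root-3 ≈ 1.732.
A: 1.472 (Δ0.260)  B: 1.745 (Δ0.013)  C: 1.533 (Δ0.199)  D: 1.694 (Δ0.038)  E: 1.879 (Δ0.147)

B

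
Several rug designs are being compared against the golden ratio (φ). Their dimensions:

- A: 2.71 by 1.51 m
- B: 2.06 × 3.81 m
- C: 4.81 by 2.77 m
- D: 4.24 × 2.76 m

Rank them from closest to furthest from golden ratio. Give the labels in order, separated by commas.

D, C, A, B

Ratios: A = 2.71 / 1.51 ≈ 1.795; B = 3.81 / 2.06 ≈ 1.850; C = 4.81 / 2.77 ≈ 1.736; D = 4.24 / 2.76 ≈ 1.536.
|Δ from 1.618|: A 0.177; B 0.232; C 0.118; D 0.082.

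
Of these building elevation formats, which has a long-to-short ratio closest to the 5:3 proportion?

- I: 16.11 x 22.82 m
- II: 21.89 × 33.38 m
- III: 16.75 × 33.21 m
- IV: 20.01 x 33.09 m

Ratios (long/short): I ≈ 1.417; II ≈ 1.525; III ≈ 1.983; IV ≈ 1.654.
5:3 ≈ 1.667; option IV is nearest (Δ 0.013).

IV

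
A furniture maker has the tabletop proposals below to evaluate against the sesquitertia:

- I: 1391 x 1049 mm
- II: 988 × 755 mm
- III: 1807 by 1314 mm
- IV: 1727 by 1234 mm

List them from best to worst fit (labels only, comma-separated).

I, II, III, IV

I: 1391/1049 ≈ 1.326 → |1.326 − 1.333| = 0.007
II: 988/755 ≈ 1.309 → |1.309 − 1.333| = 0.024
III: 1807/1314 ≈ 1.375 → |1.375 − 1.333| = 0.042
IV: 1727/1234 ≈ 1.400 → |1.400 − 1.333| = 0.067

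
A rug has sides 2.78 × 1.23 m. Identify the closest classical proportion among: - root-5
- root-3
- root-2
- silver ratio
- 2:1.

root-5

Ratio = 2.78 / 1.23 ≈ 2.260.
Distances: root-5 2.236 (Δ 0.024); root-3 1.732 (Δ 0.528); root-2 1.414 (Δ 0.846); silver ratio 2.414 (Δ 0.154); 2:1 2.000 (Δ 0.260).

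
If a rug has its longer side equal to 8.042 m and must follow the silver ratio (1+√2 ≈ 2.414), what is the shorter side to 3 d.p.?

silver ratio ≈ 2.41421.
Shorter side = 8.042 ÷ 2.41421 ≈ 3.33111 → 3.331 m.

3.331 m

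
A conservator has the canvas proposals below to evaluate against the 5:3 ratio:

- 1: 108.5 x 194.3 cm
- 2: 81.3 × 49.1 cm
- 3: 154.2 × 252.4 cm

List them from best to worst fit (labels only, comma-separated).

2, 3, 1

1: 194.3/108.5 ≈ 1.791 → |1.791 − 1.667| = 0.124
2: 81.3/49.1 ≈ 1.656 → |1.656 − 1.667| = 0.011
3: 252.4/154.2 ≈ 1.637 → |1.637 − 1.667| = 0.030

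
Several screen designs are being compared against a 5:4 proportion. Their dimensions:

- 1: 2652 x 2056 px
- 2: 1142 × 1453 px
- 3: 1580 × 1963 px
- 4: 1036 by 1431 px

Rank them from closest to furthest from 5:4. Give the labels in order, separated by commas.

1: 2652/2056 ≈ 1.290 → |1.290 − 1.250| = 0.040
2: 1453/1142 ≈ 1.272 → |1.272 − 1.250| = 0.022
3: 1963/1580 ≈ 1.242 → |1.242 − 1.250| = 0.008
4: 1431/1036 ≈ 1.381 → |1.381 − 1.250| = 0.131

3, 2, 1, 4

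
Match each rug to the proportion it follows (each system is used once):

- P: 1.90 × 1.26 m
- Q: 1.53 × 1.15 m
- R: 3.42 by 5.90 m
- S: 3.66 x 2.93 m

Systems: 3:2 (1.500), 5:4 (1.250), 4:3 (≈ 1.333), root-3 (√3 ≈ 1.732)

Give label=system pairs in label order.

Ratios: P ≈ 1.508; Q ≈ 1.330; R ≈ 1.725; S ≈ 1.249.
Targets: 3:2 ≈ 1.500; 5:4 ≈ 1.250; 4:3 ≈ 1.333; root-3 ≈ 1.732.

P=3:2, Q=4:3, R=root-3, S=5:4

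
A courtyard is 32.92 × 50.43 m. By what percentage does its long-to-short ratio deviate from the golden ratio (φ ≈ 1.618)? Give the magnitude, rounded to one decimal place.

Ratio = 50.43 / 32.92 ≈ 1.5319.
Ideal golden ratio ≈ 1.6180. |1.5319 − 1.6180| / 1.6180 ≈ 5.32% → 5.3%.

5.3%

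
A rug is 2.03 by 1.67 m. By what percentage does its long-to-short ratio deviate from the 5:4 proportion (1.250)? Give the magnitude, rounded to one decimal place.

2.8%

Ratio = 2.03 / 1.67 ≈ 1.2156.
Ideal 5:4 = 1.2500. |1.2156 − 1.2500| / 1.2500 ≈ 2.75% → 2.8%.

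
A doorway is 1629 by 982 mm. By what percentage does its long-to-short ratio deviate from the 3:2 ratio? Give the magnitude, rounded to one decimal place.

10.6%

Ratio = 1629 / 982 ≈ 1.6589.
Ideal 3:2 = 1.5000. |1.6589 − 1.5000| / 1.5000 ≈ 10.59% → 10.6%.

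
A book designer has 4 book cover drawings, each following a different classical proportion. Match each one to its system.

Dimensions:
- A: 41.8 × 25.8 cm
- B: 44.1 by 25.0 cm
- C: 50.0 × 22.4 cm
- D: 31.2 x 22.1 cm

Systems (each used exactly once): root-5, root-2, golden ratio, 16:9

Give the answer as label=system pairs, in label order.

A=golden ratio, B=16:9, C=root-5, D=root-2

Ratios: A ≈ 1.620; B ≈ 1.764; C ≈ 2.232; D ≈ 1.412.
Targets: root-5 ≈ 2.236; root-2 ≈ 1.414; golden ratio ≈ 1.618; 16:9 ≈ 1.778.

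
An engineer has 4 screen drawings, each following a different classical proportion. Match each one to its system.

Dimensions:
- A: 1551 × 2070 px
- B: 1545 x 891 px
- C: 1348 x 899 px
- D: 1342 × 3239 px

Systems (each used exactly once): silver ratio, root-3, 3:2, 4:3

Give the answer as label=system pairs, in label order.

A = 2070/1551 ≈ 1.335 → 4:3 (1.333)
B = 1545/891 ≈ 1.734 → root-3 (1.732)
C = 1348/899 ≈ 1.499 → 3:2 (1.500)
D = 3239/1342 ≈ 2.414 → silver ratio (2.414)

A=4:3, B=root-3, C=3:2, D=silver ratio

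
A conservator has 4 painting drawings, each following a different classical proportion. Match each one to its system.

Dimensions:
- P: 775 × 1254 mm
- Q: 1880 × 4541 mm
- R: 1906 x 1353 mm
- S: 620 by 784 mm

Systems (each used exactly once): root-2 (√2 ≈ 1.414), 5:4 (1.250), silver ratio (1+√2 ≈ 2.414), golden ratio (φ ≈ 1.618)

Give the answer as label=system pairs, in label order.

P=golden ratio, Q=silver ratio, R=root-2, S=5:4

P = 1254/775 ≈ 1.618 → golden ratio (1.618)
Q = 4541/1880 ≈ 2.415 → silver ratio (2.414)
R = 1906/1353 ≈ 1.409 → root-2 (1.414)
S = 784/620 ≈ 1.265 → 5:4 (1.250)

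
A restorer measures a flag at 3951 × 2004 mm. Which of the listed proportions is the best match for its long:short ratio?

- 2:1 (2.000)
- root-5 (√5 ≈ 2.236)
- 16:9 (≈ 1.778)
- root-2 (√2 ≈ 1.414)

2:1

3951/2004 ≈ 1.972. Nearest candidates are 2:1 (2.000, off by 0.028) and 16:9 (1.778, off by 0.194).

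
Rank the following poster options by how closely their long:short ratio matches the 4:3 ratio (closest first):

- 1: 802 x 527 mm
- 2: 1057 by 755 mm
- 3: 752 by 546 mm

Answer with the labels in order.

Ratios: 1 = 802 / 527 ≈ 1.522; 2 = 1057 / 755 ≈ 1.400; 3 = 752 / 546 ≈ 1.377.
|Δ from 1.333|: 1 0.189; 2 0.067; 3 0.044.

3, 2, 1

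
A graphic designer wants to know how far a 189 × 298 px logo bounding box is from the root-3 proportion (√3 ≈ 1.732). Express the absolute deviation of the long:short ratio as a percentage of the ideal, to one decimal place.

Ratio = 298 / 189 ≈ 1.5767.
Ideal root-3 ≈ 1.7321. |1.5767 − 1.7321| / 1.7321 ≈ 8.97% → 9.0%.

9.0%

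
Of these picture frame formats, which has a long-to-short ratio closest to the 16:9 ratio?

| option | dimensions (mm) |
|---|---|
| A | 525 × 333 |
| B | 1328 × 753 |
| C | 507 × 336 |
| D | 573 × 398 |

Target 16:9 ≈ 1.778.
A: 1.577 (Δ0.201)  B: 1.764 (Δ0.014)  C: 1.509 (Δ0.269)  D: 1.440 (Δ0.338)

B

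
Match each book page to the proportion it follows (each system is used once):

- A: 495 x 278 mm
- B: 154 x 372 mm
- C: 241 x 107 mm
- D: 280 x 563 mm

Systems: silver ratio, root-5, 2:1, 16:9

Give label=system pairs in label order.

A=16:9, B=silver ratio, C=root-5, D=2:1

Ratios: A ≈ 1.781; B ≈ 2.416; C ≈ 2.252; D ≈ 2.011.
Targets: silver ratio ≈ 2.414; root-5 ≈ 2.236; 2:1 ≈ 2.000; 16:9 ≈ 1.778.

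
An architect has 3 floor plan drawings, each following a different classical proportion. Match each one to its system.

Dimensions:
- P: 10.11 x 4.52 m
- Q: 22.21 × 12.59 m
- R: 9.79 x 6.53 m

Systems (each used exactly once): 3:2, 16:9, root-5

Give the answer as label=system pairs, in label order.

P=root-5, Q=16:9, R=3:2

Ratios: P ≈ 2.237; Q ≈ 1.764; R ≈ 1.499.
Targets: 3:2 ≈ 1.500; 16:9 ≈ 1.778; root-5 ≈ 2.236.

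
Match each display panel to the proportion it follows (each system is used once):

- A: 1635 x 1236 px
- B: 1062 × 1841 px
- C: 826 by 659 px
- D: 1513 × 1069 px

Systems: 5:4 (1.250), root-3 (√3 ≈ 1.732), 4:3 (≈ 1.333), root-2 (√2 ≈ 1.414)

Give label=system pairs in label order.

A=4:3, B=root-3, C=5:4, D=root-2

A = 1635/1236 ≈ 1.323 → 4:3 (1.333)
B = 1841/1062 ≈ 1.734 → root-3 (1.732)
C = 826/659 ≈ 1.253 → 5:4 (1.250)
D = 1513/1069 ≈ 1.415 → root-2 (1.414)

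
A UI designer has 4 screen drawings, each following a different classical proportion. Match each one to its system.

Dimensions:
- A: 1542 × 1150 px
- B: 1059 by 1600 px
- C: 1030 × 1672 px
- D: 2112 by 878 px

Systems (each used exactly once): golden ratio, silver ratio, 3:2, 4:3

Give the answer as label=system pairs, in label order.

A = 1542/1150 ≈ 1.341 → 4:3 (1.333)
B = 1600/1059 ≈ 1.511 → 3:2 (1.500)
C = 1672/1030 ≈ 1.623 → golden ratio (1.618)
D = 2112/878 ≈ 2.405 → silver ratio (2.414)

A=4:3, B=3:2, C=golden ratio, D=silver ratio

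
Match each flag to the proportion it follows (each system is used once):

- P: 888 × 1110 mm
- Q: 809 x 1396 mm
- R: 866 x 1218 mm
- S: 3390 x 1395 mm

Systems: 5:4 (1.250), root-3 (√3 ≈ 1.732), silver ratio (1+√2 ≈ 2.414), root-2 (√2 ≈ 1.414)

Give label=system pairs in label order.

P = 1110/888 ≈ 1.250 → 5:4 (1.250)
Q = 1396/809 ≈ 1.726 → root-3 (1.732)
R = 1218/866 ≈ 1.406 → root-2 (1.414)
S = 3390/1395 ≈ 2.430 → silver ratio (2.414)

P=5:4, Q=root-3, R=root-2, S=silver ratio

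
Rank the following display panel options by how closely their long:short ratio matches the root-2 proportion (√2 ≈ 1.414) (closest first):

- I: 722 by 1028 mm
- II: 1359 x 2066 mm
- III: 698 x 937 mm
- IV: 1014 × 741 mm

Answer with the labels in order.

Ratios: I = 1028 / 722 ≈ 1.424; II = 2066 / 1359 ≈ 1.520; III = 937 / 698 ≈ 1.342; IV = 1014 / 741 ≈ 1.368.
|Δ from 1.414|: I 0.010; II 0.106; III 0.072; IV 0.046.

I, IV, III, II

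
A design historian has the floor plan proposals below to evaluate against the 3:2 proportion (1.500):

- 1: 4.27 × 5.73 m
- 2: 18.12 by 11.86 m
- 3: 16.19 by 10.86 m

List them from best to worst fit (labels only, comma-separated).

Ratios: 1 = 5.73 / 4.27 ≈ 1.342; 2 = 18.12 / 11.86 ≈ 1.528; 3 = 16.19 / 10.86 ≈ 1.491.
|Δ from 1.500|: 1 0.158; 2 0.028; 3 0.009.

3, 2, 1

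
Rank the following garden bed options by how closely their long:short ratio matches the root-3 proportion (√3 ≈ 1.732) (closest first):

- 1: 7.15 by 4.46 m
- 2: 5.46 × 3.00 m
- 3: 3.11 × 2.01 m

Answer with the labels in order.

2, 1, 3

1: 7.15/4.46 ≈ 1.603 → |1.603 − 1.732| = 0.129
2: 5.46/3.00 ≈ 1.820 → |1.820 − 1.732| = 0.088
3: 3.11/2.01 ≈ 1.547 → |1.547 − 1.732| = 0.185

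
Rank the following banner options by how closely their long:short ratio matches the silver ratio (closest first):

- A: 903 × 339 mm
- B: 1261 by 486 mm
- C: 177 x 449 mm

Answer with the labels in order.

C, B, A

A: 903/339 ≈ 2.664 → |2.664 − 2.414| = 0.250
B: 1261/486 ≈ 2.595 → |2.595 − 2.414| = 0.181
C: 449/177 ≈ 2.537 → |2.537 − 2.414| = 0.123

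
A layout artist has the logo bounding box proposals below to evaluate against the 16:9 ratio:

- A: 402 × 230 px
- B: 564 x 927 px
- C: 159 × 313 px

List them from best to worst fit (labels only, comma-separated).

A, B, C

Ratios: A = 402 / 230 ≈ 1.748; B = 927 / 564 ≈ 1.644; C = 313 / 159 ≈ 1.969.
|Δ from 1.778|: A 0.030; B 0.134; C 0.191.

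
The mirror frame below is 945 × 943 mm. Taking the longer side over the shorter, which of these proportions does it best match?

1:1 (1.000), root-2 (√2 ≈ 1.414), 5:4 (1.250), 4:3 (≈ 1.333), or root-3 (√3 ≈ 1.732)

1:1

Ratio = 945 / 943 ≈ 1.002.
Distances: 1:1 1.000 (Δ 0.002); root-2 1.414 (Δ 0.412); 5:4 1.250 (Δ 0.248); 4:3 1.333 (Δ 0.331); root-3 1.732 (Δ 0.730).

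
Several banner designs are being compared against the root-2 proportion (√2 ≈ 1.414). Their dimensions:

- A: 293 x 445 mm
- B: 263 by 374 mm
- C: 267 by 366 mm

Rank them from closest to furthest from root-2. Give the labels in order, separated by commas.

A: 445/293 ≈ 1.519 → |1.519 − 1.414| = 0.105
B: 374/263 ≈ 1.422 → |1.422 − 1.414| = 0.008
C: 366/267 ≈ 1.371 → |1.371 − 1.414| = 0.043

B, C, A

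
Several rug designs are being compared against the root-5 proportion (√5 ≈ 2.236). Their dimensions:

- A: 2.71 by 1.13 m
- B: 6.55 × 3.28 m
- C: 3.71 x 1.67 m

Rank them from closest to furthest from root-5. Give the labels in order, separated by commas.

Ratios: A = 2.71 / 1.13 ≈ 2.398; B = 6.55 / 3.28 ≈ 1.997; C = 3.71 / 1.67 ≈ 2.222.
|Δ from 2.236|: A 0.162; B 0.239; C 0.014.

C, A, B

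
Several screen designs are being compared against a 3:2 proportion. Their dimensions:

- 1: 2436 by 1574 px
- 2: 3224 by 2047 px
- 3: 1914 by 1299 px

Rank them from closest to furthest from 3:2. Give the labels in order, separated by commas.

3, 1, 2

Ratios: 1 = 2436 / 1574 ≈ 1.548; 2 = 3224 / 2047 ≈ 1.575; 3 = 1914 / 1299 ≈ 1.473.
|Δ from 1.500|: 1 0.048; 2 0.075; 3 0.027.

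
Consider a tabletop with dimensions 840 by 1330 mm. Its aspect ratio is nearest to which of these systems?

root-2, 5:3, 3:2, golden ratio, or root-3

Ratio = 1330 / 840 ≈ 1.583.
Distances: root-2 1.414 (Δ 0.169); 5:3 1.667 (Δ 0.084); 3:2 1.500 (Δ 0.083); golden ratio 1.618 (Δ 0.035); root-3 1.732 (Δ 0.149).

golden ratio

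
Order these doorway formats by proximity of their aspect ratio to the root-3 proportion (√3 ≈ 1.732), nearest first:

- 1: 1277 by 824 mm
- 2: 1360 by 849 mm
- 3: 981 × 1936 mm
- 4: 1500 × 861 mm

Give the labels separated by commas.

4, 2, 1, 3

1: 1277/824 ≈ 1.550 → |1.550 − 1.732| = 0.182
2: 1360/849 ≈ 1.602 → |1.602 − 1.732| = 0.130
3: 1936/981 ≈ 1.973 → |1.973 − 1.732| = 0.241
4: 1500/861 ≈ 1.742 → |1.742 − 1.732| = 0.010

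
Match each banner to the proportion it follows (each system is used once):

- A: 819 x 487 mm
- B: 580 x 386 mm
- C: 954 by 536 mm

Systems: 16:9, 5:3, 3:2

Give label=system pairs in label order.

A=5:3, B=3:2, C=16:9

Ratios: A ≈ 1.682; B ≈ 1.503; C ≈ 1.780.
Targets: 16:9 ≈ 1.778; 5:3 ≈ 1.667; 3:2 ≈ 1.500.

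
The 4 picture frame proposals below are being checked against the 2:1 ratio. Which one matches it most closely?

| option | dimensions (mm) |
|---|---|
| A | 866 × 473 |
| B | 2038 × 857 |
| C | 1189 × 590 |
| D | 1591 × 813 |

C

Ratios (long/short): A ≈ 1.831; B ≈ 2.378; C ≈ 2.015; D ≈ 1.957.
2:1 ≈ 2.000; option C is nearest (Δ 0.015).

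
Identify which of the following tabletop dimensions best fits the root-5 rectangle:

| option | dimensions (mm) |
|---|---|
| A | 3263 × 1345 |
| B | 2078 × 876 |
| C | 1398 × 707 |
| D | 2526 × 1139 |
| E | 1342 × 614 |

Ratios (long/short): A ≈ 2.426; B ≈ 2.372; C ≈ 1.977; D ≈ 2.218; E ≈ 2.186.
root-5 ≈ 2.236; option D is nearest (Δ 0.018).

D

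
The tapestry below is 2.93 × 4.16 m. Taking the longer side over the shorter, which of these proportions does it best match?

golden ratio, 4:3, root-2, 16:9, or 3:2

4.16/2.93 ≈ 1.420. Nearest candidates are root-2 (1.414, off by 0.006) and 3:2 (1.500, off by 0.080).

root-2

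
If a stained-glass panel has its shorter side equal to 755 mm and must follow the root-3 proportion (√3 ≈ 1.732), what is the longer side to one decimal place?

1307.7 mm

root-3 ≈ 1.73205.
Longer side = 755 × 1.73205 ≈ 1307.698 → 1307.7 mm.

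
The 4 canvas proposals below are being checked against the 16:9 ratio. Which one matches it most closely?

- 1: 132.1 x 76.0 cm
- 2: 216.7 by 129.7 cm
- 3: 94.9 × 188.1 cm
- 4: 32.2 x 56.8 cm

Target 16:9 ≈ 1.778.
1: 1.738 (Δ0.040)  2: 1.671 (Δ0.107)  3: 1.982 (Δ0.204)  4: 1.764 (Δ0.014)

4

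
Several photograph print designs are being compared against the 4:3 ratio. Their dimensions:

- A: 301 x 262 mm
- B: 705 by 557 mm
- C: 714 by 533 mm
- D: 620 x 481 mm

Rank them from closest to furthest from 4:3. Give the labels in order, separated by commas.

C, D, B, A

Ratios: A = 301 / 262 ≈ 1.149; B = 705 / 557 ≈ 1.266; C = 714 / 533 ≈ 1.340; D = 620 / 481 ≈ 1.289.
|Δ from 1.333|: A 0.184; B 0.067; C 0.007; D 0.044.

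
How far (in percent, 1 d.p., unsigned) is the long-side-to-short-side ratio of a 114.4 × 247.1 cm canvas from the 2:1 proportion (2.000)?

8.0%

Ratio = 247.1 / 114.4 ≈ 2.1600.
Ideal 2:1 = 2.0000. |2.1600 − 2.0000| / 2.0000 ≈ 8.00% → 8.0%.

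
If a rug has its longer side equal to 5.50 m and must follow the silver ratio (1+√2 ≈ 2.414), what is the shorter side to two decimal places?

silver ratio ≈ 2.41421.
Shorter side = 5.50 ÷ 2.41421 ≈ 2.2782 → 2.28 m.

2.28 m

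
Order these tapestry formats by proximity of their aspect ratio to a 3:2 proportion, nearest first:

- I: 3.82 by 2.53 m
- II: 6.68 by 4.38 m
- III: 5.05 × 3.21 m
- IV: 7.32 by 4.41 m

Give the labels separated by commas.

Ratios: I = 3.82 / 2.53 ≈ 1.510; II = 6.68 / 4.38 ≈ 1.525; III = 5.05 / 3.21 ≈ 1.573; IV = 7.32 / 4.41 ≈ 1.660.
|Δ from 1.500|: I 0.010; II 0.025; III 0.073; IV 0.160.

I, II, III, IV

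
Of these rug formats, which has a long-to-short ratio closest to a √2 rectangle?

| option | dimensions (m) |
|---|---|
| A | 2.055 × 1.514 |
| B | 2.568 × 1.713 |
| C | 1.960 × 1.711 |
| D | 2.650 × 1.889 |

D

Target root-2 ≈ 1.414.
A: 1.357 (Δ0.057)  B: 1.499 (Δ0.085)  C: 1.146 (Δ0.268)  D: 1.403 (Δ0.011)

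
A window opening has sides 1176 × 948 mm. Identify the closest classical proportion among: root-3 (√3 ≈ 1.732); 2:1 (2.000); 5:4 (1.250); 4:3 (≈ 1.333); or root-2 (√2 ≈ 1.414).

Ratio = 1176 / 948 ≈ 1.241.
Distances: root-3 1.732 (Δ 0.491); 2:1 2.000 (Δ 0.759); 5:4 1.250 (Δ 0.009); 4:3 1.333 (Δ 0.092); root-2 1.414 (Δ 0.173).

5:4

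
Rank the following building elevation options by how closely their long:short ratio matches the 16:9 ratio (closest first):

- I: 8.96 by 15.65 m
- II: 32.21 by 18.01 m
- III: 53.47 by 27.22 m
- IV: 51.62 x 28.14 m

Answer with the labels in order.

II, I, IV, III

I: 15.65/8.96 ≈ 1.747 → |1.747 − 1.778| = 0.031
II: 32.21/18.01 ≈ 1.788 → |1.788 − 1.778| = 0.010
III: 53.47/27.22 ≈ 1.964 → |1.964 − 1.778| = 0.186
IV: 51.62/28.14 ≈ 1.834 → |1.834 − 1.778| = 0.056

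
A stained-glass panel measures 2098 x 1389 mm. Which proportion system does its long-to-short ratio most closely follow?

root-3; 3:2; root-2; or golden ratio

Ratio = 2098 / 1389 ≈ 1.510.
Distances: root-3 1.732 (Δ 0.222); 3:2 1.500 (Δ 0.010); root-2 1.414 (Δ 0.096); golden ratio 1.618 (Δ 0.108).

3:2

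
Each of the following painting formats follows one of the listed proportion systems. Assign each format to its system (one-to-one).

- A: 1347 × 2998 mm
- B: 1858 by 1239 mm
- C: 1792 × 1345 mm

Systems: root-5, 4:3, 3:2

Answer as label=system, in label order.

A = 2998/1347 ≈ 2.226 → root-5 (2.236)
B = 1858/1239 ≈ 1.500 → 3:2 (1.500)
C = 1792/1345 ≈ 1.332 → 4:3 (1.333)

A=root-5, B=3:2, C=4:3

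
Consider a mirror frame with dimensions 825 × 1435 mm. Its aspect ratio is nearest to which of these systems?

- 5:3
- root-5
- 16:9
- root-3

Ratio = 1435 / 825 ≈ 1.739.
Distances: 5:3 1.667 (Δ 0.072); root-5 2.236 (Δ 0.497); 16:9 1.778 (Δ 0.039); root-3 1.732 (Δ 0.007).

root-3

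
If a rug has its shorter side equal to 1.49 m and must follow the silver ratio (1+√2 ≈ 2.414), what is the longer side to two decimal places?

silver ratio ≈ 2.41421.
Longer side = 1.49 × 2.41421 ≈ 3.5972 → 3.60 m.

3.60 m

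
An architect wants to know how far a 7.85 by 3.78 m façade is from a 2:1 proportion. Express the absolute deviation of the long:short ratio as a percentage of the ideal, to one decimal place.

3.8%

Ratio = 7.85 / 3.78 ≈ 2.0767.
Ideal 2:1 = 2.0000. |2.0767 − 2.0000| / 2.0000 ≈ 3.84% → 3.8%.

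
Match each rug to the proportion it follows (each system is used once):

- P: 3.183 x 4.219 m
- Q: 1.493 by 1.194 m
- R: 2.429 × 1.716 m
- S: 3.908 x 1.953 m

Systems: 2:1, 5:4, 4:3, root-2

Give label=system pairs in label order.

P=4:3, Q=5:4, R=root-2, S=2:1

P = 4.219/3.183 ≈ 1.325 → 4:3 (1.333)
Q = 1.493/1.194 ≈ 1.250 → 5:4 (1.250)
R = 2.429/1.716 ≈ 1.416 → root-2 (1.414)
S = 3.908/1.953 ≈ 2.001 → 2:1 (2.000)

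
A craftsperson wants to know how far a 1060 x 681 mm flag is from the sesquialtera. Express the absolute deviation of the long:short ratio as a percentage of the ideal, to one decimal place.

Ratio = 1060 / 681 ≈ 1.5565.
Ideal 3:2 = 1.5000. |1.5565 − 1.5000| / 1.5000 ≈ 3.77% → 3.8%.

3.8%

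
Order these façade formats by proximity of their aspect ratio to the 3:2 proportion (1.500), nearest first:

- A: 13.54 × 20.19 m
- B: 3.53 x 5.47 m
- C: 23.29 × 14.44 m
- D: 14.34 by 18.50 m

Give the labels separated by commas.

Ratios: A = 20.19 / 13.54 ≈ 1.491; B = 5.47 / 3.53 ≈ 1.550; C = 23.29 / 14.44 ≈ 1.613; D = 18.50 / 14.34 ≈ 1.290.
|Δ from 1.500|: A 0.009; B 0.050; C 0.113; D 0.210.

A, B, C, D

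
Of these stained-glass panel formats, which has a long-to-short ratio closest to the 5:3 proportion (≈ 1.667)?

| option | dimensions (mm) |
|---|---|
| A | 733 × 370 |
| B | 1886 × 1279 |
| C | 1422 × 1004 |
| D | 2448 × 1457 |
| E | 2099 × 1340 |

D

Ratios (long/short): A ≈ 1.981; B ≈ 1.475; C ≈ 1.416; D ≈ 1.680; E ≈ 1.566.
5:3 ≈ 1.667; option D is nearest (Δ 0.013).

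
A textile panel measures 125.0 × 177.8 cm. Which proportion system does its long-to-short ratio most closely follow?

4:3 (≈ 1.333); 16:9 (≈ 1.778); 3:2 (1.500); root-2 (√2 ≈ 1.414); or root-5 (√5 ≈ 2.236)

Ratio = 177.8 / 125.0 ≈ 1.422.
Distances: 4:3 1.333 (Δ 0.089); 16:9 1.778 (Δ 0.356); 3:2 1.500 (Δ 0.078); root-2 1.414 (Δ 0.008); root-5 2.236 (Δ 0.814).

root-2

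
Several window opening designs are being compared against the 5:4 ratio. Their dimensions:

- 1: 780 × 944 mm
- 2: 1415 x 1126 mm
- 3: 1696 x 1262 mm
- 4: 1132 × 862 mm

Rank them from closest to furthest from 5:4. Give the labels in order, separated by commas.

2, 1, 4, 3

1: 944/780 ≈ 1.210 → |1.210 − 1.250| = 0.040
2: 1415/1126 ≈ 1.257 → |1.257 − 1.250| = 0.007
3: 1696/1262 ≈ 1.344 → |1.344 − 1.250| = 0.094
4: 1132/862 ≈ 1.313 → |1.313 − 1.250| = 0.063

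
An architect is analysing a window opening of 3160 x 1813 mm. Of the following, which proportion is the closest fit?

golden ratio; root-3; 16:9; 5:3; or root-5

Ratio = 3160 / 1813 ≈ 1.743.
Distances: golden ratio 1.618 (Δ 0.125); root-3 1.732 (Δ 0.011); 16:9 1.778 (Δ 0.035); 5:3 1.667 (Δ 0.076); root-5 2.236 (Δ 0.493).

root-3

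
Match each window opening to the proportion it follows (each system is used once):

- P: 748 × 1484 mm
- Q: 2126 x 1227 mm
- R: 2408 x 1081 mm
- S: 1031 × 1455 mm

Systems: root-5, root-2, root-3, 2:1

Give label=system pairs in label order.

P=2:1, Q=root-3, R=root-5, S=root-2

P = 1484/748 ≈ 1.984 → 2:1 (2.000)
Q = 2126/1227 ≈ 1.733 → root-3 (1.732)
R = 2408/1081 ≈ 2.228 → root-5 (2.236)
S = 1455/1031 ≈ 1.411 → root-2 (1.414)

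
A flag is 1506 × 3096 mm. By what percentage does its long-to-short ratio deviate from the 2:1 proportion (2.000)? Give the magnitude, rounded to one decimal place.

2.8%

Ratio = 3096 / 1506 ≈ 2.0558.
Ideal 2:1 = 2.0000. |2.0558 − 2.0000| / 2.0000 ≈ 2.79% → 2.8%.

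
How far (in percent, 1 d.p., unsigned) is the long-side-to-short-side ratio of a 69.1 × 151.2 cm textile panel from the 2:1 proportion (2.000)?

9.4%

Ratio = 151.2 / 69.1 ≈ 2.1881.
Ideal 2:1 = 2.0000. |2.1881 − 2.0000| / 2.0000 ≈ 9.40% → 9.4%.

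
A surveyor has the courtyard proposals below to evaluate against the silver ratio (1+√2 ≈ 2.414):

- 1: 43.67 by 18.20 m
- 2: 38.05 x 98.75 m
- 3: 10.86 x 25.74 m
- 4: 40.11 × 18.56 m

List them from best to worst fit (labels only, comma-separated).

1: 43.67/18.20 ≈ 2.399 → |2.399 − 2.414| = 0.015
2: 98.75/38.05 ≈ 2.595 → |2.595 − 2.414| = 0.181
3: 25.74/10.86 ≈ 2.370 → |2.370 − 2.414| = 0.044
4: 40.11/18.56 ≈ 2.161 → |2.161 − 2.414| = 0.253

1, 3, 2, 4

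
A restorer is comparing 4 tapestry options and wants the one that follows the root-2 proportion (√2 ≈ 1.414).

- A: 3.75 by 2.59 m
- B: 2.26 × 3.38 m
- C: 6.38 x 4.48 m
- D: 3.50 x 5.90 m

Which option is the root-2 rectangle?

Target root-2 ≈ 1.414.
A: 1.448 (Δ0.034)  B: 1.496 (Δ0.082)  C: 1.424 (Δ0.010)  D: 1.686 (Δ0.272)

C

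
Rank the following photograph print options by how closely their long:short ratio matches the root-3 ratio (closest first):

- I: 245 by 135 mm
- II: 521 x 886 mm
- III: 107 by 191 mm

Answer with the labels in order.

Ratios: I = 245 / 135 ≈ 1.815; II = 886 / 521 ≈ 1.701; III = 191 / 107 ≈ 1.785.
|Δ from 1.732|: I 0.083; II 0.031; III 0.053.

II, III, I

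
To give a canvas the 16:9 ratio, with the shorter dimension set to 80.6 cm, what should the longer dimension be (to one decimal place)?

143.3 cm

16:9 ≈ 1.77778.
Longer side = 80.6 × 1.77778 ≈ 143.289 → 143.3 cm.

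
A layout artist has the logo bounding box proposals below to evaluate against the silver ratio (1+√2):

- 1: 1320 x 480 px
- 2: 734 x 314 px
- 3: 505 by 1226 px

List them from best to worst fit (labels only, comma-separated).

3, 2, 1

1: 1320/480 ≈ 2.750 → |2.750 − 2.414| = 0.336
2: 734/314 ≈ 2.338 → |2.338 − 2.414| = 0.076
3: 1226/505 ≈ 2.428 → |2.428 − 2.414| = 0.014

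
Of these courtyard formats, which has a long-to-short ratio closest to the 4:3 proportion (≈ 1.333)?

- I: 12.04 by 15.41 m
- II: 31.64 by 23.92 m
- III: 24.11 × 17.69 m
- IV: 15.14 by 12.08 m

II

Target 4:3 ≈ 1.333.
I: 1.280 (Δ0.053)  II: 1.323 (Δ0.010)  III: 1.363 (Δ0.030)  IV: 1.253 (Δ0.080)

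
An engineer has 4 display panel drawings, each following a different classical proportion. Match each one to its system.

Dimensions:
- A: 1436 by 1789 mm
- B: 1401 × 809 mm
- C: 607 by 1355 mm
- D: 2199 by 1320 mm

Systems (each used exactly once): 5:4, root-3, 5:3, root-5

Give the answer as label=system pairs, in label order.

A = 1789/1436 ≈ 1.246 → 5:4 (1.250)
B = 1401/809 ≈ 1.732 → root-3 (1.732)
C = 1355/607 ≈ 2.232 → root-5 (2.236)
D = 2199/1320 ≈ 1.666 → 5:3 (1.667)

A=5:4, B=root-3, C=root-5, D=5:3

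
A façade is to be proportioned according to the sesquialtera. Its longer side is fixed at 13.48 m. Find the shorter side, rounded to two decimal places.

3:2 = 1.50000.
Shorter side = 13.48 ÷ 1.50000 ≈ 8.9867 → 8.99 m.

8.99 m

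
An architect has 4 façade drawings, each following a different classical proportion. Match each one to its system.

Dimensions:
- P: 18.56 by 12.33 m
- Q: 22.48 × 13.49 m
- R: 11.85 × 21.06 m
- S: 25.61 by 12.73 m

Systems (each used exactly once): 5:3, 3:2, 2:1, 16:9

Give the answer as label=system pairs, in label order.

P = 18.56/12.33 ≈ 1.505 → 3:2 (1.500)
Q = 22.48/13.49 ≈ 1.666 → 5:3 (1.667)
R = 21.06/11.85 ≈ 1.777 → 16:9 (1.778)
S = 25.61/12.73 ≈ 2.012 → 2:1 (2.000)

P=3:2, Q=5:3, R=16:9, S=2:1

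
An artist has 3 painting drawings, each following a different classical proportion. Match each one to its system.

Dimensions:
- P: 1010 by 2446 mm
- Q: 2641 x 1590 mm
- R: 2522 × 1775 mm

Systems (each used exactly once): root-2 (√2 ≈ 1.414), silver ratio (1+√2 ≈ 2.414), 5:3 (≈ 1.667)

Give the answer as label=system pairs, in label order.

P = 2446/1010 ≈ 2.422 → silver ratio (2.414)
Q = 2641/1590 ≈ 1.661 → 5:3 (1.667)
R = 2522/1775 ≈ 1.421 → root-2 (1.414)

P=silver ratio, Q=5:3, R=root-2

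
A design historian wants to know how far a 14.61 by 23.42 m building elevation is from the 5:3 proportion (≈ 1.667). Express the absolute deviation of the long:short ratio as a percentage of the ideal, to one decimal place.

3.8%

Ratio = 23.42 / 14.61 ≈ 1.6030.
Ideal 5:3 ≈ 1.6667. |1.6030 − 1.6667| / 1.6667 ≈ 3.82% → 3.8%.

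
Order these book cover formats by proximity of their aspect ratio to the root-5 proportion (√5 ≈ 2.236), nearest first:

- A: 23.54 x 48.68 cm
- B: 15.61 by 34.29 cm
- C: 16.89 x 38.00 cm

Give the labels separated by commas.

A: 48.68/23.54 ≈ 2.068 → |2.068 − 2.236| = 0.168
B: 34.29/15.61 ≈ 2.197 → |2.197 − 2.236| = 0.039
C: 38.00/16.89 ≈ 2.250 → |2.250 − 2.236| = 0.014

C, B, A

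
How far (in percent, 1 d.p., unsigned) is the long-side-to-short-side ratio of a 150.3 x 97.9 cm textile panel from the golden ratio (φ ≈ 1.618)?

5.1%

Ratio = 150.3 / 97.9 ≈ 1.5352.
Ideal golden ratio ≈ 1.6180. |1.5352 − 1.6180| / 1.6180 ≈ 5.12% → 5.1%.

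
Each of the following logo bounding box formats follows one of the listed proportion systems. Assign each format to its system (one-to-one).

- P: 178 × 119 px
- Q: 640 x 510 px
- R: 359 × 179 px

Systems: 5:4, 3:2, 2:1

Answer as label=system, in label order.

Ratios: P ≈ 1.496; Q ≈ 1.255; R ≈ 2.006.
Targets: 5:4 ≈ 1.250; 3:2 ≈ 1.500; 2:1 ≈ 2.000.

P=3:2, Q=5:4, R=2:1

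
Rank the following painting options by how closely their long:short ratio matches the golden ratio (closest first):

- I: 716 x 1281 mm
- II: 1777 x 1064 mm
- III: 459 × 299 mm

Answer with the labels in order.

Ratios: I = 1281 / 716 ≈ 1.789; II = 1777 / 1064 ≈ 1.670; III = 459 / 299 ≈ 1.535.
|Δ from 1.618|: I 0.171; II 0.052; III 0.083.

II, III, I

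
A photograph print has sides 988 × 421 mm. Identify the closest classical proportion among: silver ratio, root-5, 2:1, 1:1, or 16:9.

silver ratio

Ratio = 988 / 421 ≈ 2.347.
Distances: silver ratio 2.414 (Δ 0.067); root-5 2.236 (Δ 0.111); 2:1 2.000 (Δ 0.347); 1:1 1.000 (Δ 1.347); 16:9 1.778 (Δ 0.569).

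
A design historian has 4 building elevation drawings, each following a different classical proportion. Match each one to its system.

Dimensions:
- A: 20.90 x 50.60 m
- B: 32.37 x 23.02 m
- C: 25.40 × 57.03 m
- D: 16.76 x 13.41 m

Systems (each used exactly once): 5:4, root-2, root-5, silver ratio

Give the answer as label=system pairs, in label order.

Ratios: A ≈ 2.421; B ≈ 1.406; C ≈ 2.245; D ≈ 1.250.
Targets: 5:4 ≈ 1.250; root-2 ≈ 1.414; root-5 ≈ 2.236; silver ratio ≈ 2.414.

A=silver ratio, B=root-2, C=root-5, D=5:4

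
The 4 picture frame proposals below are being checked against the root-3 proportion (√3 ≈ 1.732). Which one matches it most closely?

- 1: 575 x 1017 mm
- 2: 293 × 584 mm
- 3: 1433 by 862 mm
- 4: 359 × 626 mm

4

Ratios (long/short): 1 ≈ 1.769; 2 ≈ 1.993; 3 ≈ 1.662; 4 ≈ 1.744.
root-3 ≈ 1.732; option 4 is nearest (Δ 0.012).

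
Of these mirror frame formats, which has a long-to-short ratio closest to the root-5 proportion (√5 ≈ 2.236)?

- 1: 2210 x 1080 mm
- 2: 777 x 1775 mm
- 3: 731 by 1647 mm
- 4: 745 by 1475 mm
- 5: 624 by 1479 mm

3

Target root-5 ≈ 2.236.
1: 2.046 (Δ0.190)  2: 2.284 (Δ0.048)  3: 2.253 (Δ0.017)  4: 1.980 (Δ0.256)  5: 2.370 (Δ0.134)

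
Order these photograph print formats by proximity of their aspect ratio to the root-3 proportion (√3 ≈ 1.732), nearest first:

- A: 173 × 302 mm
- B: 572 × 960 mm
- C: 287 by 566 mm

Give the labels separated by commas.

A: 302/173 ≈ 1.746 → |1.746 − 1.732| = 0.014
B: 960/572 ≈ 1.678 → |1.678 − 1.732| = 0.054
C: 566/287 ≈ 1.972 → |1.972 − 1.732| = 0.240

A, B, C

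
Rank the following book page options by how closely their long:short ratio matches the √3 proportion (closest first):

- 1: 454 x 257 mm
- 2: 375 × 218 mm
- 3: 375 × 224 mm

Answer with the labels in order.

Ratios: 1 = 454 / 257 ≈ 1.767; 2 = 375 / 218 ≈ 1.720; 3 = 375 / 224 ≈ 1.674.
|Δ from 1.732|: 1 0.035; 2 0.012; 3 0.058.

2, 1, 3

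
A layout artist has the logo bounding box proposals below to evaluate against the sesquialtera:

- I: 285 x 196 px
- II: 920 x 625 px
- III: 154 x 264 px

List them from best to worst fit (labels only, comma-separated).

I: 285/196 ≈ 1.454 → |1.454 − 1.500| = 0.046
II: 920/625 ≈ 1.472 → |1.472 − 1.500| = 0.028
III: 264/154 ≈ 1.714 → |1.714 − 1.500| = 0.214

II, I, III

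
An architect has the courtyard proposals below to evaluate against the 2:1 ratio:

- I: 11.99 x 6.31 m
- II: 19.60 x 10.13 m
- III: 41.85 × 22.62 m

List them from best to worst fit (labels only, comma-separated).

II, I, III

Ratios: I = 11.99 / 6.31 ≈ 1.900; II = 19.60 / 10.13 ≈ 1.935; III = 41.85 / 22.62 ≈ 1.850.
|Δ from 2.000|: I 0.100; II 0.065; III 0.150.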